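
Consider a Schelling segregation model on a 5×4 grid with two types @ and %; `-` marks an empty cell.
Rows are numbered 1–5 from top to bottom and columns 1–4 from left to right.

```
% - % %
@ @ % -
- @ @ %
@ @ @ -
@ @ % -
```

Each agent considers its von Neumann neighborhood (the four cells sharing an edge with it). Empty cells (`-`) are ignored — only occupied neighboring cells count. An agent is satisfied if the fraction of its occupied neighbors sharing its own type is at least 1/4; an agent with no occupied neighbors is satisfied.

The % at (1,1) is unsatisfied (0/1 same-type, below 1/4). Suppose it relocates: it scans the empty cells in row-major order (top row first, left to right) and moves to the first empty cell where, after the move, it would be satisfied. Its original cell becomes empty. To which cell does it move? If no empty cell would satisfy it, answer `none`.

Vacating (1,1). Empty cells in order:
  (1,2): 1/2 same-type → satisfied — stop here.

(1,2)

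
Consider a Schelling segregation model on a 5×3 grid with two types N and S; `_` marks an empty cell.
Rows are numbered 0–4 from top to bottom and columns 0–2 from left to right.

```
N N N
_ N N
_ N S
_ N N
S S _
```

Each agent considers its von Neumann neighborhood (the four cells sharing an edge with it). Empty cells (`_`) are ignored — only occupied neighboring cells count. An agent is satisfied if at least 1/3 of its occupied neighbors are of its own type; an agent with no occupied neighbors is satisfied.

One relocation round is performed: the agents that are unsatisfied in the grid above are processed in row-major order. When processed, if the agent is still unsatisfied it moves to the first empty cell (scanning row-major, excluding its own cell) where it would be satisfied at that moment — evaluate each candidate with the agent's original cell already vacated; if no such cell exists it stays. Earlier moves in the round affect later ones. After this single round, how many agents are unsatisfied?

Initially unsatisfied (in order): (2,2).
  (2,2) → (3,0).
Resulting grid:
N N N
_ N N
_ N _
S N N
S S _
All satisfied now.

0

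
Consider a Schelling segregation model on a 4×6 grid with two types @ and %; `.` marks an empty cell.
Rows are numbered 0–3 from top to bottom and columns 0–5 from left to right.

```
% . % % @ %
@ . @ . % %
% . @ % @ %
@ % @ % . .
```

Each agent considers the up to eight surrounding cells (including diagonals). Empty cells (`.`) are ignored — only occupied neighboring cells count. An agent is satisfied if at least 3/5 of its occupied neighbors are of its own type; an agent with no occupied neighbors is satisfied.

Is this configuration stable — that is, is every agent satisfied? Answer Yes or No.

(0,0)% 0/1 unhappy
(0,2)% 1/2 unhappy
(0,3)% 2/4 unhappy
(0,4)@ 0/4 unhappy
(0,5)% 2/3 ok
(1,0)@ 0/2 unhappy
(1,2)@ 1/4 unhappy
(1,4)% 5/7 ok
(1,5)% 3/5 ok
(2,0)% 1/3 unhappy
(2,2)@ 2/5 unhappy
(2,3)% 2/6 unhappy
(2,4)@ 0/5 unhappy
(2,5)% 2/3 ok
(3,0)@ 0/2 unhappy
(3,1)% 1/4 unhappy
(3,2)@ 1/4 unhappy
(3,3)% 1/4 unhappy
For instance (0,0) has only 0/1 same-type neighbors, below 3/5.

No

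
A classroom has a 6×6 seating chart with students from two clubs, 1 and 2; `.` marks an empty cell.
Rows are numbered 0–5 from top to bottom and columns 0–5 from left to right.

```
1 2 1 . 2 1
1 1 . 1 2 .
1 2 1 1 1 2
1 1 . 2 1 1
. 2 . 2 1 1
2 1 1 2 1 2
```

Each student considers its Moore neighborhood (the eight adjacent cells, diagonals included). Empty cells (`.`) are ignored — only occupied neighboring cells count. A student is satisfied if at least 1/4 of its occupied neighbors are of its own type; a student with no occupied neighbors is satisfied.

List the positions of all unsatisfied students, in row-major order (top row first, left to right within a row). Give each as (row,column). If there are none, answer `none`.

Row 0: (0,0)1 2/3 satisfied · (0,1)2 0/4 not · (0,2)1 2/3 satisfied · (0,4)2 1/3 satisfied · (0,5)1 0/2 not
Row 1: (1,0)1 3/5 satisfied · (1,1)1 5/7 satisfied · (1,3)1 4/6 satisfied · (1,4)2 2/6 satisfied
Row 2: (2,0)1 4/5 satisfied · (2,1)2 0/6 not · (2,2)1 4/6 satisfied · (2,3)1 4/6 satisfied · (2,4)1 4/7 satisfied · (2,5)2 1/4 satisfied
Row 3: (3,0)1 2/4 satisfied · (3,1)1 3/5 satisfied · (3,3)2 1/6 not · (3,4)1 5/8 satisfied · (3,5)1 4/5 satisfied
Row 4: (4,1)2 1/5 not · (4,3)2 2/6 satisfied · (4,4)1 4/8 satisfied · (4,5)1 4/5 satisfied
Row 5: (5,0)2 1/2 satisfied · (5,1)1 1/3 satisfied · (5,2)1 1/4 satisfied · (5,3)2 1/4 satisfied · (5,4)1 2/5 satisfied · (5,5)2 0/3 not

(0,1), (0,5), (2,1), (3,3), (4,1), (5,5)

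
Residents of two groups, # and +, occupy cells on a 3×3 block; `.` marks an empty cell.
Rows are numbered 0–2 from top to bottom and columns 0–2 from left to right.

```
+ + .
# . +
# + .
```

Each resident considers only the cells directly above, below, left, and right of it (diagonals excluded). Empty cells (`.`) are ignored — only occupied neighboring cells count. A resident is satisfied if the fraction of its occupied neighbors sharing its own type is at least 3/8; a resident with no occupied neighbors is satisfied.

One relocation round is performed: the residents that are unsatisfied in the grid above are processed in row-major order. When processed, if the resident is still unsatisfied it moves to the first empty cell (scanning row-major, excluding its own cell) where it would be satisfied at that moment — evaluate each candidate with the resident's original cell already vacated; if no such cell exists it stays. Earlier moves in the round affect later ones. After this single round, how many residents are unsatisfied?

0

Initially unsatisfied (in order): (2,1).
  (2,1) → (0,2).
Resulting grid:
+ + +
# . +
# . .
All satisfied now.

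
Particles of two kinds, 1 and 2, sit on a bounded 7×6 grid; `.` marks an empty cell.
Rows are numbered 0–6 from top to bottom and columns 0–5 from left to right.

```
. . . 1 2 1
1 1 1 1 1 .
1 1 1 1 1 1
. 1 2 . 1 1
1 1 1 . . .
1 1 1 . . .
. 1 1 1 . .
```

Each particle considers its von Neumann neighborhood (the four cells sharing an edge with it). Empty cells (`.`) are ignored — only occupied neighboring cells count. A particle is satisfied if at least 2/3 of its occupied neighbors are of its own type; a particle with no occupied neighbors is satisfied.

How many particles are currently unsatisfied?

4

(0,3)1 1/2 unhappy
(0,4)2 0/3 unhappy
(0,5)1 0/1 unhappy
(1,0)1 2/2 ok
(1,1)1 3/3 ok
(1,2)1 3/3 ok
(1,3)1 4/4 ok
(1,4)1 2/3 ok
(2,0)1 2/2 ok
(2,1)1 4/4 ok
(2,2)1 3/4 ok
(2,3)1 3/3 ok
(2,4)1 4/4 ok
(2,5)1 2/2 ok
(3,1)1 2/3 ok
(3,2)2 0/3 unhappy
(3,4)1 2/2 ok
(3,5)1 2/2 ok
(4,0)1 2/2 ok
(4,1)1 4/4 ok
(4,2)1 2/3 ok
(5,0)1 2/2 ok
(5,1)1 4/4 ok
(5,2)1 3/3 ok
(6,1)1 2/2 ok
(6,2)1 3/3 ok
(6,3)1 1/1 ok
Unsatisfied: (0,3), (0,4), (0,5), (3,2) — 4 in total.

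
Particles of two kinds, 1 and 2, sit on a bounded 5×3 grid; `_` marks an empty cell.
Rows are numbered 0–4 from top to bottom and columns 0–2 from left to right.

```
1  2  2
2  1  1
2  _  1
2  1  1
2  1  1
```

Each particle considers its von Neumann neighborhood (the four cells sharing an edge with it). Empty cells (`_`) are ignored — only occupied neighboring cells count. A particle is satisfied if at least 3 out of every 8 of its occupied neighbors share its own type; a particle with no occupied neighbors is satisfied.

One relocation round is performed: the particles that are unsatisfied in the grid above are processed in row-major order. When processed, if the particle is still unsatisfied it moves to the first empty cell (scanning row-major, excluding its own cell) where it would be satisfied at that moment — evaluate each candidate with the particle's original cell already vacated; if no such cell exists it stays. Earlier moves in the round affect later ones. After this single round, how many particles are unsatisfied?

Initially unsatisfied (in order): (0,0), (0,1), (1,0), (1,1).
  (0,0) → (2,1).
  (0,1): now satisfied by earlier moves; stays.
  (1,0): now satisfied by earlier moves; stays.
  (1,1): now satisfied by earlier moves; stays.
Resulting grid:
_ 2 2
2 1 1
2 1 1
2 1 1
2 1 1
All satisfied now.

0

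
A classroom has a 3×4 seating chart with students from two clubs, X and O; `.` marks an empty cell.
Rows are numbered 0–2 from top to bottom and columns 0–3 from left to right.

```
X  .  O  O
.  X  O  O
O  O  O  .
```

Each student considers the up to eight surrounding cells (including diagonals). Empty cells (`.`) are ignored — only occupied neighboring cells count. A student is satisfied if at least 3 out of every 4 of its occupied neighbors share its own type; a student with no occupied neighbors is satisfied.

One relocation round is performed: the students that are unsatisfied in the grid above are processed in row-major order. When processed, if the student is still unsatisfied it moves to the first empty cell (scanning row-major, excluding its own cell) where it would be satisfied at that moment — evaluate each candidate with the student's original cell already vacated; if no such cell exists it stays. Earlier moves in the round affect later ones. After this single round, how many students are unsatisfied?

2

Initially unsatisfied (in order): (1,1), (2,0).
  (1,1): no empty cell satisfies it; stays.
  (2,0) → (2,3).
Resulting grid:
X . O O
. X O O
. O O O
Unsatisfied now: (1,1), (2,1).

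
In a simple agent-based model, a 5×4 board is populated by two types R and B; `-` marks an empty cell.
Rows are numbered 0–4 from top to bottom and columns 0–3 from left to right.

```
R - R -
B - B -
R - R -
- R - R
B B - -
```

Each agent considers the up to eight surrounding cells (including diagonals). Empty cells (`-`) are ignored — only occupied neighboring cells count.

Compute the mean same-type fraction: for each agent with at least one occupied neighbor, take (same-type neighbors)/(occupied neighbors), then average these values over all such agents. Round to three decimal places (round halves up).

(0,0)R 0/1
(0,2)R 0/1
(1,0)B 0/2
(1,2)B 0/2
(2,0)R 1/2
(2,2)R 2/3
(3,1)R 2/4
(3,3)R 1/1
(4,0)B 1/2
(4,1)B 1/2
Sum over 10 agents: 0/1 + 0/1 + 0/2 + 0/2 + 1/2 + 2/3 + 2/4 + 1/1 + 1/2 + 1/2 = 11/3; mean = 11/3 ÷ 10 = 11/30 = 0.366666… → 0.367.

0.367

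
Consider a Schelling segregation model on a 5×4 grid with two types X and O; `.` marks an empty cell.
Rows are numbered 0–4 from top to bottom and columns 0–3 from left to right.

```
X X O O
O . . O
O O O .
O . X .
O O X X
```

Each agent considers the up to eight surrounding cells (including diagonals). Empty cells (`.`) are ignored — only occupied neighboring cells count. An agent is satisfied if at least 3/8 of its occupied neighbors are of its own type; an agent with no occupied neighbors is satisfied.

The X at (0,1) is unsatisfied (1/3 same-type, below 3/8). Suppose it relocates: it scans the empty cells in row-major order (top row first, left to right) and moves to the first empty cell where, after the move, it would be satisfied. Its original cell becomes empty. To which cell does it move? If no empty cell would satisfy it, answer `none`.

(3,3)

Vacating (0,1). Empty cells in order:
  (1,1): 1/6 same-type → still unsatisfied.
  (1,2): 0/5 same-type → still unsatisfied.
  (2,3): 1/3 same-type → still unsatisfied.
  (3,1): 2/8 same-type → still unsatisfied.
  (3,3): 3/4 same-type → satisfied — stop here.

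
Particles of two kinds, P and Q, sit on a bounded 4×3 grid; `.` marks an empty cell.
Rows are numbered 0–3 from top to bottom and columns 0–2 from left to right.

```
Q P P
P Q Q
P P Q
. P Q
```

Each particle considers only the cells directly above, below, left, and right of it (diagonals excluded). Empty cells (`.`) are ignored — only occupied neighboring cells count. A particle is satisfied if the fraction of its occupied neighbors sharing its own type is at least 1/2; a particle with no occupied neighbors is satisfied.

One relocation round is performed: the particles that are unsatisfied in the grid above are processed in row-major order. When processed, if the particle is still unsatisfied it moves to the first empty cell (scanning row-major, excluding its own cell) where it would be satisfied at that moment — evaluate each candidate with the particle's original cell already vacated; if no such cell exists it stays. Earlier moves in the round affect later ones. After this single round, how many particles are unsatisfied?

Initially unsatisfied (in order): (0,0), (0,1), (1,0), (1,1).
  (0,0): no empty cell satisfies it; stays.
  (0,1) → (3,0).
  (1,0): no empty cell satisfies it; stays.
  (1,1) → (0,1).
Resulting grid:
Q Q P
P . Q
P P Q
P P Q
Unsatisfied now: (0,2).

1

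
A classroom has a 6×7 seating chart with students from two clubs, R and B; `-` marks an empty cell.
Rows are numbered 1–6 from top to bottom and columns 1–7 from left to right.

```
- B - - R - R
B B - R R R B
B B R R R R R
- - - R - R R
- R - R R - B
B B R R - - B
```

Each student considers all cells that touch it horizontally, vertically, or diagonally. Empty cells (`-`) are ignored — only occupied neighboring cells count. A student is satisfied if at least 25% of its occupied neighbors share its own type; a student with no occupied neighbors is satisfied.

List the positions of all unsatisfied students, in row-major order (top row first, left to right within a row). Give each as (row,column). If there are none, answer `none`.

(2,7)

(1,2)B 2/2 satisfied
(1,5)R 3/3 satisfied
(1,7)R 1/2 satisfied
(2,1)B 4/4 satisfied
(2,2)B 4/5 satisfied
(2,4)R 5/5 satisfied
(2,5)R 6/6 satisfied
(2,6)R 6/7 satisfied
(2,7)B 0/4 not
(3,1)B 3/3 satisfied
(3,2)B 3/4 satisfied
(3,3)R 3/5 satisfied
(3,4)R 5/5 satisfied
(3,5)R 7/7 satisfied
(3,6)R 6/7 satisfied
(3,7)R 4/5 satisfied
(4,4)R 5/5 satisfied
(4,6)R 5/6 satisfied
(4,7)R 3/4 satisfied
(5,2)R 1/3 satisfied
(5,4)R 4/4 satisfied
(5,5)R 4/4 satisfied
(5,7)B 1/3 satisfied
(6,1)B 1/2 satisfied
(6,2)B 1/3 satisfied
(6,3)R 3/4 satisfied
(6,4)R 3/3 satisfied
(6,7)B 1/1 satisfied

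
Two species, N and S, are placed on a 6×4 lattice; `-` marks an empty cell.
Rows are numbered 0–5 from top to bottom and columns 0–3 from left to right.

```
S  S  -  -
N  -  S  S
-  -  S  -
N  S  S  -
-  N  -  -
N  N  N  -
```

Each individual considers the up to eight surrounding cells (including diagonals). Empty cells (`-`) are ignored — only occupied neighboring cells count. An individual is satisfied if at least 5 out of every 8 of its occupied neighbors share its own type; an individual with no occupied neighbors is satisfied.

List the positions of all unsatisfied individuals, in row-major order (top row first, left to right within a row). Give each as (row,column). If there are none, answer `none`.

(0,0)S 1/2 ✗
(0,1)S 2/3 ✓
(1,0)N 0/2 ✗
(1,2)S 3/3 ✓
(1,3)S 2/2 ✓
(2,2)S 4/4 ✓
(3,0)N 1/2 ✗
(3,1)S 2/4 ✗
(3,2)S 2/3 ✓
(4,1)N 4/6 ✓
(5,0)N 2/2 ✓
(5,1)N 3/3 ✓
(5,2)N 2/2 ✓

(0,0), (1,0), (3,0), (3,1)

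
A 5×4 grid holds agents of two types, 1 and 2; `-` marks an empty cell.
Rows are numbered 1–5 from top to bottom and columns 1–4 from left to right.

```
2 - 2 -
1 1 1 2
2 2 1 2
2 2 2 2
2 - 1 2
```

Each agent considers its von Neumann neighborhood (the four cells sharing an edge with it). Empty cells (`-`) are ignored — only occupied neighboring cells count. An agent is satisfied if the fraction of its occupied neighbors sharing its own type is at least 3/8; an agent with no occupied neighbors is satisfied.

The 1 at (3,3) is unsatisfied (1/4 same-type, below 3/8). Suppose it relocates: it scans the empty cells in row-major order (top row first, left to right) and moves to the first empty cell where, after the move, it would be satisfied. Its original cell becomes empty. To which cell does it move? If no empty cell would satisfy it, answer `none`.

Vacating (3,3). Empty cells in order:
  (1,2): 1/3 same-type → still unsatisfied.
  (1,4): 0/2 same-type → still unsatisfied.
  (5,2): 1/3 same-type → still unsatisfied.

none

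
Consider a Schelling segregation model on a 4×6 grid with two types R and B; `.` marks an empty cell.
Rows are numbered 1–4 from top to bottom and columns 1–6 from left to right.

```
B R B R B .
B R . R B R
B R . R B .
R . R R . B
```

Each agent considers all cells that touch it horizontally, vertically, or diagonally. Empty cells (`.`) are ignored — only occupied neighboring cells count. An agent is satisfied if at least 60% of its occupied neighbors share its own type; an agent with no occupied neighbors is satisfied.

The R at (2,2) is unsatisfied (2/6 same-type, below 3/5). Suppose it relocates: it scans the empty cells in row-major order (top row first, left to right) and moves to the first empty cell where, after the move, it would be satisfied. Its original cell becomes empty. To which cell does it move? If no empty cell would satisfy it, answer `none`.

Vacating (2,2). Empty cells in order:
  (1,6): 1/3 same-type → still unsatisfied.
  (2,3): 5/6 same-type → satisfied — stop here.

(2,3)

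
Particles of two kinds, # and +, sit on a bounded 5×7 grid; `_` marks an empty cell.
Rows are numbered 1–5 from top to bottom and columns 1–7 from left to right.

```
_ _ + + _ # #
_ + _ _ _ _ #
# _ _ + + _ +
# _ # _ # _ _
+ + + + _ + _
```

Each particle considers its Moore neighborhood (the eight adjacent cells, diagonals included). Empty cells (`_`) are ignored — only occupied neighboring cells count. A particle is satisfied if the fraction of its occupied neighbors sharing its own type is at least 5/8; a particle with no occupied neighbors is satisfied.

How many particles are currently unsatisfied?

12

Row 1: (1,3)+ 2/2 ok · (1,4)+ 1/1 ok · (1,6)# 2/2 ok · (1,7)# 2/2 ok
Row 2: (2,2)+ 1/2 unhappy · (2,7)# 2/3 ok
Row 3: (3,1)# 1/2 unhappy · (3,4)+ 1/3 unhappy · (3,5)+ 1/2 unhappy · (3,7)+ 0/1 unhappy
Row 4: (4,1)# 1/3 unhappy · (4,3)# 0/4 unhappy · (4,5)# 0/4 unhappy
Row 5: (5,1)+ 1/2 unhappy · (5,2)+ 2/4 unhappy · (5,3)+ 2/3 ok · (5,4)+ 1/3 unhappy · (5,6)+ 0/1 unhappy
Unsatisfied: (2,2), (3,1), (3,4), (3,5), (3,7), (4,1), (4,3), (4,5), (5,1), (5,2), (5,4), (5,6) — 12 in total.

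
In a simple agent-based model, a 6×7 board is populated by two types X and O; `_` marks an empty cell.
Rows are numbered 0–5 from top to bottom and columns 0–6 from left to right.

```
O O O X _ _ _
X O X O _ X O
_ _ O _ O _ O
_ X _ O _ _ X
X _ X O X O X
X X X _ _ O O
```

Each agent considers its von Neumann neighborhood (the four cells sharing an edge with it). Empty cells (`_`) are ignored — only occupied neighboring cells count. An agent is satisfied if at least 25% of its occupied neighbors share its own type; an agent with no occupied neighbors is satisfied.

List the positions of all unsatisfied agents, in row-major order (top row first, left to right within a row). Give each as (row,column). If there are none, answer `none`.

(0,3), (1,0), (1,2), (1,3), (1,5), (2,2), (4,4)

(0,0)O 1/2 ok
(0,1)O 3/3 ok
(0,2)O 1/3 ok
(0,3)X 0/2 unhappy
(1,0)X 0/2 unhappy
(1,1)O 1/3 ok
(1,2)X 0/4 unhappy
(1,3)O 0/2 unhappy
(1,5)X 0/1 unhappy
(1,6)O 1/2 ok
(2,2)O 0/1 unhappy
(2,4)O 0/0 ok
(2,6)O 1/2 ok
(3,1)X 0/0 ok
(3,3)O 1/1 ok
(3,6)X 1/2 ok
(4,0)X 1/1 ok
(4,2)X 1/2 ok
(4,3)O 1/3 ok
(4,4)X 0/2 unhappy
(4,5)O 1/3 ok
(4,6)X 1/3 ok
(5,0)X 2/2 ok
(5,1)X 2/2 ok
(5,2)X 2/2 ok
(5,5)O 2/2 ok
(5,6)O 1/2 ok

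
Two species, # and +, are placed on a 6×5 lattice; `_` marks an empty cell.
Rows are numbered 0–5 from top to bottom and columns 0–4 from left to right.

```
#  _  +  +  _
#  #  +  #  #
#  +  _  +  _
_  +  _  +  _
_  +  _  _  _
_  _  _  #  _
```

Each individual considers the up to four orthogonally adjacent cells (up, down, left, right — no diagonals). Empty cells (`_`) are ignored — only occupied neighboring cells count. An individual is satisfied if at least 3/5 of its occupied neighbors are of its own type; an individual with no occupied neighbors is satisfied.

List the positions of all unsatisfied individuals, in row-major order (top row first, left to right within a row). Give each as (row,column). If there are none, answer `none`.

(0,0)# 1/1 ✓
(0,2)+ 2/2 ✓
(0,3)+ 1/2 ✗
(1,0)# 3/3 ✓
(1,1)# 1/3 ✗
(1,2)+ 1/3 ✗
(1,3)# 1/4 ✗
(1,4)# 1/1 ✓
(2,0)# 1/2 ✗
(2,1)+ 1/3 ✗
(2,3)+ 1/2 ✗
(3,1)+ 2/2 ✓
(3,3)+ 1/1 ✓
(4,1)+ 1/1 ✓
(5,3)# 0/0 ✓

(0,3), (1,1), (1,2), (1,3), (2,0), (2,1), (2,3)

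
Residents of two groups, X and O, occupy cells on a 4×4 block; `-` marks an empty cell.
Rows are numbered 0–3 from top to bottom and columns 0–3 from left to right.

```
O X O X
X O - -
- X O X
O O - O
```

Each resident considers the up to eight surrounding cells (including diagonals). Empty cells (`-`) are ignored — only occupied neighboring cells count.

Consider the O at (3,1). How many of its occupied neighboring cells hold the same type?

2

Occupied neighbors of (3,1): (2,1)=X, (2,2)=O, (3,0)=O.
Same type (O): 2 of 3.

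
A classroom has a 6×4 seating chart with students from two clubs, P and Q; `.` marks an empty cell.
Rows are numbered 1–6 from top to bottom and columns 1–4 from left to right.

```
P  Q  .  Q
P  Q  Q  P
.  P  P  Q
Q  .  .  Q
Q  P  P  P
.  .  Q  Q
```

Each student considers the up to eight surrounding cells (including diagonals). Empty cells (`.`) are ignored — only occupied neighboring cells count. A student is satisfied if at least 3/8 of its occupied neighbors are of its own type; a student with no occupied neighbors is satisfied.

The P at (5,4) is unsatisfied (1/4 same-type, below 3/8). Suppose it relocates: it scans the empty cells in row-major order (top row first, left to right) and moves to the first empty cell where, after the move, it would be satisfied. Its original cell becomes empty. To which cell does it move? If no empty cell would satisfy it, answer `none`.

(3,1)

Vacating (5,4). Empty cells in order:
  (1,3): 1/5 same-type → still unsatisfied.
  (3,1): 2/4 same-type → satisfied — stop here.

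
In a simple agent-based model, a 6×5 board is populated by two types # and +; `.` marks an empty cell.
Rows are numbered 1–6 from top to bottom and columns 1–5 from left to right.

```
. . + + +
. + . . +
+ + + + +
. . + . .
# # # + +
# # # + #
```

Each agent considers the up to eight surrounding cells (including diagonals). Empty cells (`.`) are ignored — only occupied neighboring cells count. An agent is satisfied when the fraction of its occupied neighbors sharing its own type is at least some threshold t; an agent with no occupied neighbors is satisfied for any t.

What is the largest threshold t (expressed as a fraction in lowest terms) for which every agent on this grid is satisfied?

(1,3)+ 2/2
(1,4)+ 3/3
(1,5)+ 2/2
(2,2)+ 4/4
(2,5)+ 4/4
(3,1)+ 2/2
(3,2)+ 4/4
(3,3)+ 4/4
(3,4)+ 4/4
(3,5)+ 2/2
(4,3)+ 4/6
(5,1)# 3/3
(5,2)# 5/6
(5,3)# 3/6
(5,4)+ 3/6
(5,5)+ 2/3
(6,1)# 3/3
(6,2)# 5/5
(6,3)# 3/5
(6,4)+ 2/5
(6,5)# 0/3
The smallest same-type fraction is 0/3 at (6,5), which reduces to 0/1. Any threshold above that leaves this agent unsatisfied.

0/1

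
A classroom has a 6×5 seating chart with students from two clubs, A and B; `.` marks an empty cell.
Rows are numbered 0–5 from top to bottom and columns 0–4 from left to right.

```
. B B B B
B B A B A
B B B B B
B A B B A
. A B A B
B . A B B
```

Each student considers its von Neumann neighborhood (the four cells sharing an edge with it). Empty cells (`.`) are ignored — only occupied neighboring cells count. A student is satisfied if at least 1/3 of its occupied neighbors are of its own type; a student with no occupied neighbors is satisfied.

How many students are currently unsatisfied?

7

Row 0: (0,1)B 2/2 satisfied · (0,2)B 2/3 satisfied · (0,3)B 3/3 satisfied · (0,4)B 1/2 satisfied
Row 1: (1,0)B 2/2 satisfied · (1,1)B 3/4 satisfied · (1,2)A 0/4 not · (1,3)B 2/4 satisfied · (1,4)A 0/3 not
Row 2: (2,0)B 3/3 satisfied · (2,1)B 3/4 satisfied · (2,2)B 3/4 satisfied · (2,3)B 4/4 satisfied · (2,4)B 1/3 satisfied
Row 3: (3,0)B 1/2 satisfied · (3,1)A 1/4 not · (3,2)B 3/4 satisfied · (3,3)B 2/4 satisfied · (3,4)A 0/3 not
Row 4: (4,1)A 1/2 satisfied · (4,2)B 1/4 not · (4,3)A 0/4 not · (4,4)B 1/3 satisfied
Row 5: (5,0)B 0/0 satisfied · (5,2)A 0/2 not · (5,3)B 1/3 satisfied · (5,4)B 2/2 satisfied
Unsatisfied: (1,2), (1,4), (3,1), (3,4), (4,2), (4,3), (5,2) — 7 in total.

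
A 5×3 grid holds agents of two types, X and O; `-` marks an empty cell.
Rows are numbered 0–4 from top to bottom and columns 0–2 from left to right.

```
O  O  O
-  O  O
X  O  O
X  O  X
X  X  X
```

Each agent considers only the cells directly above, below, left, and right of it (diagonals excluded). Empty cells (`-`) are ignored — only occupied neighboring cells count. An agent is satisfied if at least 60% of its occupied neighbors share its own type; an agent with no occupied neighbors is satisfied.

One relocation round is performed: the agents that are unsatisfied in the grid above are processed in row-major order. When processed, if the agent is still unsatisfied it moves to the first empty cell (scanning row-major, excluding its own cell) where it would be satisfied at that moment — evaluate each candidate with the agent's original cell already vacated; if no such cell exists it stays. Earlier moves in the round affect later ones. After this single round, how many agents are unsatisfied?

Initially unsatisfied (in order): (2,0), (3,1), (3,2).
  (2,0): no empty cell satisfies it; stays.
  (3,1) → (1,0).
  (3,2) → (3,1).
Resulting grid:
O O O
O O O
X O O
X X -
X X X
Unsatisfied now: (2,0), (2,1).

2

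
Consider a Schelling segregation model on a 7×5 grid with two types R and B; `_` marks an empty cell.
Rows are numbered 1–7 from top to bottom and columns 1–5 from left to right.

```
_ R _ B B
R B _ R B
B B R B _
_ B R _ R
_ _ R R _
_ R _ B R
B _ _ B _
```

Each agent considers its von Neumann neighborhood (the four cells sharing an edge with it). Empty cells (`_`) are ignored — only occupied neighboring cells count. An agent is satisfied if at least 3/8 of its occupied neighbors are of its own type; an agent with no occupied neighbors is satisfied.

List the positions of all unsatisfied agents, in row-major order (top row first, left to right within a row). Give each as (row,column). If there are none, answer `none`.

Row 1: (1,2)R 0/1 not · (1,4)B 1/2 satisfied · (1,5)B 2/2 satisfied
Row 2: (2,1)R 0/2 not · (2,2)B 1/3 not · (2,4)R 0/3 not · (2,5)B 1/2 satisfied
Row 3: (3,1)B 1/2 satisfied · (3,2)B 3/4 satisfied · (3,3)R 1/3 not · (3,4)B 0/2 not
Row 4: (4,2)B 1/2 satisfied · (4,3)R 2/3 satisfied · (4,5)R 0/0 satisfied
Row 5: (5,3)R 2/2 satisfied · (5,4)R 1/2 satisfied
Row 6: (6,2)R 0/0 satisfied · (6,4)B 1/3 not · (6,5)R 0/1 not
Row 7: (7,1)B 0/0 satisfied · (7,4)B 1/1 satisfied

(1,2), (2,1), (2,2), (2,4), (3,3), (3,4), (6,4), (6,5)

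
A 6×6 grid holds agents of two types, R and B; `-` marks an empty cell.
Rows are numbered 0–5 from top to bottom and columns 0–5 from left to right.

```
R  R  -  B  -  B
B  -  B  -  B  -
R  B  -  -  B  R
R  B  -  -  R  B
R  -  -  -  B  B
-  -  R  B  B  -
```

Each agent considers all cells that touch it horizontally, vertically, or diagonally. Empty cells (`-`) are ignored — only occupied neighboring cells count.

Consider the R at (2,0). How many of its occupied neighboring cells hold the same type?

1

Occupied neighbors of (2,0): (1,0)=B, (2,1)=B, (3,0)=R, (3,1)=B.
Same type (R): 1 of 4.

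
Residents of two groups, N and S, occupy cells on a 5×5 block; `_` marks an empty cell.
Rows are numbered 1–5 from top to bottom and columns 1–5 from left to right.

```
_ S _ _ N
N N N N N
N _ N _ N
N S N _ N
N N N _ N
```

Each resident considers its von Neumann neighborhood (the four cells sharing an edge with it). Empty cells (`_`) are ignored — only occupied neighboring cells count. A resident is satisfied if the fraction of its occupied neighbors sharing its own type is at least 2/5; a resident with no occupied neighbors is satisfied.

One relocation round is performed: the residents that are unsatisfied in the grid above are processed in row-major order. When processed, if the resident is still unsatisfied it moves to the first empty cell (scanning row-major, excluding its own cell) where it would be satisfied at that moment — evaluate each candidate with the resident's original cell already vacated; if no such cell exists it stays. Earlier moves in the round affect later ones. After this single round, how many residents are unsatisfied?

Initially unsatisfied (in order): (1,2), (4,2).
  (1,2): no empty cell satisfies it; stays.
  (4,2) → (1,1).
Resulting grid:
S S _ _ N
N N N N N
N _ N _ N
N _ N _ N
N N N _ N
All satisfied now.

0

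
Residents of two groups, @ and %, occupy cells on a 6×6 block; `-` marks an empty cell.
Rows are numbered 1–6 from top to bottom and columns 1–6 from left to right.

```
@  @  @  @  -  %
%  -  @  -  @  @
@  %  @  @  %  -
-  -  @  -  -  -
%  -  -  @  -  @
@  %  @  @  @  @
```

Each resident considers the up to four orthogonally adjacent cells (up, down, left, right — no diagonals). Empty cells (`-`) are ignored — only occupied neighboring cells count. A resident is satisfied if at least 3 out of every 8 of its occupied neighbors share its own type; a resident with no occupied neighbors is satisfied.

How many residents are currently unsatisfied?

(1,1)@ 1/2 ok
(1,2)@ 2/2 ok
(1,3)@ 3/3 ok
(1,4)@ 1/1 ok
(1,6)% 0/1 unhappy
(2,1)% 0/2 unhappy
(2,3)@ 2/2 ok
(2,5)@ 1/2 ok
(2,6)@ 1/2 ok
(3,1)@ 0/2 unhappy
(3,2)% 0/2 unhappy
(3,3)@ 3/4 ok
(3,4)@ 1/2 ok
(3,5)% 0/2 unhappy
(4,3)@ 1/1 ok
(5,1)% 0/1 unhappy
(5,4)@ 1/1 ok
(5,6)@ 1/1 ok
(6,1)@ 0/2 unhappy
(6,2)% 0/2 unhappy
(6,3)@ 1/2 ok
(6,4)@ 3/3 ok
(6,5)@ 2/2 ok
(6,6)@ 2/2 ok
Unsatisfied: (1,6), (2,1), (3,1), (3,2), (3,5), (5,1), (6,1), (6,2) — 8 in total.

8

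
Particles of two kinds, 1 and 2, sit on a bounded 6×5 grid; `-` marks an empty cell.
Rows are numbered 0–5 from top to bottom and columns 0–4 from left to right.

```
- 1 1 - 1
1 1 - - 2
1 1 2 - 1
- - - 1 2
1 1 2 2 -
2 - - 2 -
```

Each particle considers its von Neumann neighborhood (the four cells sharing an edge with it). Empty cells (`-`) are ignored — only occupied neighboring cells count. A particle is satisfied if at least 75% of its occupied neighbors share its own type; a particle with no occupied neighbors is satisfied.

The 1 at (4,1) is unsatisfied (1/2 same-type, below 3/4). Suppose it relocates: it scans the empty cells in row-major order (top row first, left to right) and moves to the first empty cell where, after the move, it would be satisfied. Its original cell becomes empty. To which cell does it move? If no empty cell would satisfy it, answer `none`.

(0,0)

Vacating (4,1). Empty cells in order:
  (0,0): 2/2 same-type → satisfied — stop here.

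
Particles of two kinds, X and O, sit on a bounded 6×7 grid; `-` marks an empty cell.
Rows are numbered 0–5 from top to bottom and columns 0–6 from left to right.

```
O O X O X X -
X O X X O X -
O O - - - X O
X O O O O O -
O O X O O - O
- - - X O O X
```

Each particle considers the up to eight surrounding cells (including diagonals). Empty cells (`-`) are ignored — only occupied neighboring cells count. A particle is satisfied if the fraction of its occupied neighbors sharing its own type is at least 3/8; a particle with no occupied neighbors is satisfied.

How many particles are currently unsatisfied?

10

(0,0)O 2/3 ok
(0,1)O 2/5 ok
(0,2)X 2/5 ok
(0,3)O 1/5 unhappy
(0,4)X 3/5 ok
(0,5)X 2/3 ok
(1,0)X 0/5 unhappy
(1,1)O 4/7 ok
(1,2)X 2/6 unhappy
(1,3)X 3/5 ok
(1,4)O 1/6 unhappy
(1,5)X 3/5 ok
(2,0)O 3/5 ok
(2,1)O 4/7 ok
(2,5)X 1/5 unhappy
(2,6)O 1/3 unhappy
(3,0)X 0/5 unhappy
(3,1)O 5/7 ok
(3,2)O 5/6 ok
(3,3)O 4/5 ok
(3,4)O 4/5 ok
(3,5)O 4/5 ok
(4,0)O 2/3 ok
(4,1)O 3/5 ok
(4,2)X 1/6 unhappy
(4,3)O 5/7 ok
(4,4)O 6/7 ok
(4,6)O 2/3 ok
(5,3)X 1/4 unhappy
(5,4)O 3/4 ok
(5,5)O 3/4 ok
(5,6)X 0/2 unhappy
Unsatisfied: (0,3), (1,0), (1,2), (1,4), (2,5), (2,6), (3,0), (4,2), (5,3), (5,6) — 10 in total.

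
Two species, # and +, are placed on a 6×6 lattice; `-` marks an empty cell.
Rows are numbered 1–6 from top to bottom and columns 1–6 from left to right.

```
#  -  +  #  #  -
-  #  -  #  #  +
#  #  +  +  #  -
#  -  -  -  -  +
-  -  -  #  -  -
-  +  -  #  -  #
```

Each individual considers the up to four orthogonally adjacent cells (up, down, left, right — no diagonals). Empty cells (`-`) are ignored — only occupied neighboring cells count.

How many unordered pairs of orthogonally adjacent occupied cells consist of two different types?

Scan each occupied cell's neighbors to the right and below so each pair is counted once.
Row 1: +(1,3)–#(1,4)≠ #(1,4)–#(1,5)= #(1,4)–#(2,4)= #(1,5)–#(2,5)=  → 1/4 unlike.
Row 2: #(2,2)–#(3,2)= #(2,4)–#(2,5)= #(2,4)–+(3,4)≠ #(2,5)–+(2,6)≠ #(2,5)–#(3,5)=  → 2/5 unlike.
Row 3: #(3,1)–#(3,2)= #(3,1)–#(4,1)= #(3,2)–+(3,3)≠ +(3,3)–+(3,4)= +(3,4)–#(3,5)≠  → 2/5 unlike.
Row 5: #(5,4)–#(6,4)=  → 0/1 unlike.
Total adjacent occupied pairs: 15; unlike-type pairs: 5.

5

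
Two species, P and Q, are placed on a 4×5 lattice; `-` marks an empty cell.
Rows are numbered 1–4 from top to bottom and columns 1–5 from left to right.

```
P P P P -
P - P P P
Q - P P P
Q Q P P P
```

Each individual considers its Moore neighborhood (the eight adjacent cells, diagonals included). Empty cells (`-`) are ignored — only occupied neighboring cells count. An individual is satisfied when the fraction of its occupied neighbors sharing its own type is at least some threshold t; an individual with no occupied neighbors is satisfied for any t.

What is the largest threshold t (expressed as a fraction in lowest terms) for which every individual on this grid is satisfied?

1/2

Row 1: (1,1)P 2/2 · (1,2)P 4/4 · (1,3)P 4/4 · (1,4)P 4/4
Row 2: (2,1)P 2/3 · (2,3)P 6/6 · (2,4)P 7/7 · (2,5)P 4/4
Row 3: (3,1)Q 2/3 · (3,3)P 5/6 · (3,4)P 8/8 · (3,5)P 5/5
Row 4: (4,1)Q 2/2 · (4,2)Q 2/4 · (4,3)P 3/4 · (4,4)P 5/5 · (4,5)P 3/3
The smallest same-type fraction is 2/4 at (4,2), which reduces to 1/2. Any threshold above that leaves this individual unsatisfied.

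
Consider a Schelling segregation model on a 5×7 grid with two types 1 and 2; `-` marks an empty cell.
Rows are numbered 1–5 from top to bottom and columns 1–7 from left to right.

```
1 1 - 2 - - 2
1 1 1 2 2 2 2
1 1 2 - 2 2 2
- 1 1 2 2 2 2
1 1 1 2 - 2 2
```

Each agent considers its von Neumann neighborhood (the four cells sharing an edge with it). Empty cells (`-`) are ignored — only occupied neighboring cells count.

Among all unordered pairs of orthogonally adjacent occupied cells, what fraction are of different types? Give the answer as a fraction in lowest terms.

Scan each occupied cell's neighbors to the right and below so each pair is counted once.
From row 1: 0 unlike of 5 pairs (running 0/5).
From row 2: 2 unlike of 12 pairs (running 2/17).
From row 3: 2 unlike of 9 pairs (running 4/26).
From row 4: 1 unlike of 10 pairs (running 5/36).
From row 5: 1 unlike of 4 pairs (running 6/40).
Total adjacent occupied pairs: 40; unlike-type pairs: 6.
6/40 reduces to 3/20.

3/20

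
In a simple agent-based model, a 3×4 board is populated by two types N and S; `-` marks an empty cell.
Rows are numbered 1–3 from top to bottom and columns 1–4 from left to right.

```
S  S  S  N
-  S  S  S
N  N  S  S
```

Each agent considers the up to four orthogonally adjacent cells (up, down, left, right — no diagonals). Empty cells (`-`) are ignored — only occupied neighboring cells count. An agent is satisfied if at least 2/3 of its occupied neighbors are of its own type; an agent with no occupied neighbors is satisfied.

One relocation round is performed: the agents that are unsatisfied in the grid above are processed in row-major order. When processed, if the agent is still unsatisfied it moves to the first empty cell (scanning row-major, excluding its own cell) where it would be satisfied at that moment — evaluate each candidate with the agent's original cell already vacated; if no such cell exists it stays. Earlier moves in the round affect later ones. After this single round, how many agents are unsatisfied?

Initially unsatisfied (in order): (1,4), (3,2).
  (1,4): no empty cell satisfies it; stays.
  (3,2): no empty cell satisfies it; stays.
Resulting grid:
S S S N
- S S S
N N S S
Unsatisfied now: (1,4), (3,2).

2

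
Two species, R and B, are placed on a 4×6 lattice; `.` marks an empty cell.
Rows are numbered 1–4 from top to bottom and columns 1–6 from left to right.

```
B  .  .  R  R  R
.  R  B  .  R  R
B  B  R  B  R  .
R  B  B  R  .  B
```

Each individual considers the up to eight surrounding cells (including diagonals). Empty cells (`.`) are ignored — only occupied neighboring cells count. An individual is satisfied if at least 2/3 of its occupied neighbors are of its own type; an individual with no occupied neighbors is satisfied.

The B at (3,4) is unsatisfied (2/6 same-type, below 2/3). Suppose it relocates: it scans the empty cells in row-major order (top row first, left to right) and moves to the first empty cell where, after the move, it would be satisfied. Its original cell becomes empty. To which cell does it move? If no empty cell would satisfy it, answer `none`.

Vacating (3,4). Empty cells in order:
  (1,2): 2/3 same-type → satisfied — stop here.

(1,2)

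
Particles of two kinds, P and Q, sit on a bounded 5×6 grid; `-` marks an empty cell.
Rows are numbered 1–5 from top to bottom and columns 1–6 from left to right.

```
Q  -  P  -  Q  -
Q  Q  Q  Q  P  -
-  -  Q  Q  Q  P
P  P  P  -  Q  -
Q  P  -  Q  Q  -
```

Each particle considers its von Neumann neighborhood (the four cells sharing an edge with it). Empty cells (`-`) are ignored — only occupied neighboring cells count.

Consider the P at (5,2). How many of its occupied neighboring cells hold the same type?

1

Occupied neighbors of (5,2): (4,2)=P, (5,1)=Q.
Same type (P): 1 of 2.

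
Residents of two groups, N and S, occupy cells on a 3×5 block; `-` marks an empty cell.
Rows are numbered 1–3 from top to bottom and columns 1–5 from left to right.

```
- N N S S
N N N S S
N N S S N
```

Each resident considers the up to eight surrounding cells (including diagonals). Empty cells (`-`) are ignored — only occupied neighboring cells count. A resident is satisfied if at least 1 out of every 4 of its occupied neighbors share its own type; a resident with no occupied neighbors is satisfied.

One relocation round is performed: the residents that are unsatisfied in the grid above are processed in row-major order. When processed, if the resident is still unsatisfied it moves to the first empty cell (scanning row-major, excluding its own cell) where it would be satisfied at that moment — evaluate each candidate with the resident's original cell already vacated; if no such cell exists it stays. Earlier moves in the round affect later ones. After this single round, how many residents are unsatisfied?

Initially unsatisfied (in order): (3,5).
  (3,5) → (1,1).
Resulting grid:
N N N S S
N N N S S
N N S S -
All satisfied now.

0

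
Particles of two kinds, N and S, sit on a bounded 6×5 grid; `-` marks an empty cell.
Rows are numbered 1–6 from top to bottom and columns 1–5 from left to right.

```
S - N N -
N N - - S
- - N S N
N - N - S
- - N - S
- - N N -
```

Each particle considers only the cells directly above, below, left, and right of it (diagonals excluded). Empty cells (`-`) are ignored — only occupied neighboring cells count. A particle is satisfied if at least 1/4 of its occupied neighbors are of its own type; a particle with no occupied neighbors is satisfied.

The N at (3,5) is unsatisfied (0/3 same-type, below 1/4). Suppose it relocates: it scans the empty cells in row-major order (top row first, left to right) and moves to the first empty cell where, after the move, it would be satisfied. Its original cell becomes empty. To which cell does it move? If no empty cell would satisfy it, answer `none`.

Vacating (3,5). Empty cells in order:
  (1,2): 2/3 same-type → satisfied — stop here.

(1,2)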